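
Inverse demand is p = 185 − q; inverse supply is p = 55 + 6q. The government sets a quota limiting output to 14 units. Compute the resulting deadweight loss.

Competitive equilibrium: 185 − q = 55 + 6q → q* = 18.5714, p* = 166.4286.
At q = 14: demand price = 185 − 1·14 = 171; supply price = 55 + 6·14 = 139.
Δq = 18.5714 − 14 = 4.5714; wedge = 171 − 139 = 32.
Deadweight loss = ½ × 4.5714 × 32 = 73.14.

73.14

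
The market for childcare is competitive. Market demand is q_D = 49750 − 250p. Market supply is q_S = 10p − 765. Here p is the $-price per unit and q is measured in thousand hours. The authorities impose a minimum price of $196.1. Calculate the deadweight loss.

$10665.43 thousand

In inverse form: demand p = 199 − 0.004q, supply p = 76.5 + 0.1q.
Competitive equilibrium: 199 − 0.004q = 76.5 + 0.1q → q* = 1177.8846, p* = 194.2885.
At the floor p = 196.1, quantity demanded = (199 − 196.1)/0.004 = 725.
Sellers' marginal cost at q' = 725: 76.5 + 0.1·725 = 149.
Δq = 1177.8846 − 725 = 452.8846; wedge = 196.1 − 149 = 47.1.
The triangle = ½ × 452.8846 × 47.1 = $10665.43 thousand.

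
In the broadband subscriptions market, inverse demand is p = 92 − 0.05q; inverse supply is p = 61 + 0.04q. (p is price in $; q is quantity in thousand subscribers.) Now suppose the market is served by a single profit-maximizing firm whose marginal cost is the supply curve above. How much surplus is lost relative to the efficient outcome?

Competitive equilibrium: 92 − 0.05q = 61 + 0.04q → q* = 344.4444, p* = 74.7778.
Marginal revenue: MR = 92 − 0.1q. Set MR = MC: 92 − 0.1q = 61 + 0.04q → q_m = 221.4286.
Price p_m = 92 − 0.05·221.4286 = 80.9286; MC(q_m) = 61 + 0.04·221.4286 = 69.8571.
Competitive q* = 344.4444, so Δq = 123.0158; wedge = 80.9286 − 69.8571 = 11.0715.
DWL = ½ × 123.0158 × 11.0715 = $680.98 thousand.

$680.98 thousand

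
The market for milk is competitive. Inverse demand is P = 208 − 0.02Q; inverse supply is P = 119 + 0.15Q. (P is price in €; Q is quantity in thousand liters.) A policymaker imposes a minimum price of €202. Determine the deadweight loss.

Competitive equilibrium: 208 − 0.02Q = 119 + 0.15Q → Q* = 523.5294, P* = 197.5294.
At the floor P = 202, quantity demanded = (208 − 202)/0.02 = 300.
Sellers' marginal cost at Q' = 300: 119 + 0.15·300 = 164.
ΔQ = 523.5294 − 300 = 223.5294; wedge = 202 − 164 = 38.
DWL = ½ × 223.5294 × 38 = €4247.06 thousand.

€4247.06 thousand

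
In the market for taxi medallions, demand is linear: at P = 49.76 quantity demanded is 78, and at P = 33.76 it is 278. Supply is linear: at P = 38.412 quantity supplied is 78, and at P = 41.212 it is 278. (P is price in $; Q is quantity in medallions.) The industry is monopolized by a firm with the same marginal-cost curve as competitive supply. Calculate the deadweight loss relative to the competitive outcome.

Demand slope = (33.76 − 49.76)/(278 − 78) = −0.08, so P = 56 − 0.08Q.
Supply slope = (41.212 − 38.412)/(278 − 78) = 0.014, so P = 37.32 + 0.014Q.
Competitive equilibrium: 56 − 0.08Q = 37.32 + 0.014Q → Q* = 198.7234, P* = 40.1021.
Marginal revenue: MR = 56 − 0.16Q. Set MR = MC: 56 − 0.16Q = 37.32 + 0.014Q → Q_m = 107.3563.
Price P_m = 56 − 0.08·107.3563 = 47.4115; MC(Q_m) = 37.32 + 0.014·107.3563 = 38.823.
Competitive Q* = 198.7234, so ΔQ = 91.3671; wedge = 47.4115 − 38.823 = 8.5885.
Deadweight loss = ½ × 91.3671 × 8.5885 = $392.35.

$392.35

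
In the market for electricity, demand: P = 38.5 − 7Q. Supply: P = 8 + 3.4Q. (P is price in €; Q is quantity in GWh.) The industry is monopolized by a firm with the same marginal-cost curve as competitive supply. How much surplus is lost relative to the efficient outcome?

€7.24

Competitive equilibrium: 38.5 − 7Q = 8 + 3.4Q → Q* = 2.9327, P* = 17.9712.
Marginal revenue: MR = 38.5 − 14Q. Set MR = MC: 38.5 − 14Q = 8 + 3.4Q → Q_m = 1.7529.
Price P_m = 38.5 − 7·1.7529 = 26.2297; MC(Q_m) = 8 + 3.4·1.7529 = 13.9599.
Competitive Q* = 2.9327, so ΔQ = 1.1798; wedge = 26.2297 − 13.9599 = 12.2698.
Deadweight loss = ½ × 1.1798 × 12.2698 = €7.24.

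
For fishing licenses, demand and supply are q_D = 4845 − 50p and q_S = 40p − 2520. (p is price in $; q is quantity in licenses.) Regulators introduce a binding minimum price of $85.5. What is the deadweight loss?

$756.25

In inverse form: demand p = 96.9 − 0.02q, supply p = 63 + 0.025q.
Competitive equilibrium: 96.9 − 0.02q = 63 + 0.025q → q* = 753.3333, p* = 81.8333.
At the floor p = 85.5, quantity demanded = (96.9 − 85.5)/0.02 = 570.
Sellers' marginal cost at q' = 570: 63 + 0.025·570 = 77.25.
Δq = 753.3333 − 570 = 183.3333; wedge = 85.5 − 77.25 = 8.25.
The triangle = ½ × 183.3333 × 8.25 = $756.25.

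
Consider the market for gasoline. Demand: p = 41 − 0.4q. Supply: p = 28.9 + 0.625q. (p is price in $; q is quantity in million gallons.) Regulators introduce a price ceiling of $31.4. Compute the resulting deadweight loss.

Competitive equilibrium: 41 − 0.4q = 28.9 + 0.625q → q* = 11.8049, p* = 36.278.
At the ceiling p = 31.4, quantity supplied = (31.4 − 28.9)/0.625 = 4.
Willingness to pay at q' = 4: 41 − 0.4·4 = 39.4.
Δq = 11.8049 − 4 = 7.8049; wedge = 39.4 − 31.4 = 8.
DWL = ½ × 7.8049 × 8 = $31.22 million.

$31.22 million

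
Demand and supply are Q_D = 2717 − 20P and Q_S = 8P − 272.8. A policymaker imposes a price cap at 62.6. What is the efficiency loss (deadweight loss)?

In inverse form: demand P = 135.85 − 0.05Q, supply P = 34.1 + 0.125Q.
Competitive equilibrium: 135.85 − 0.05Q = 34.1 + 0.125Q → Q* = 581.4286, P* = 106.7786.
At the ceiling P = 62.6, quantity supplied = (62.6 − 34.1)/0.125 = 228.
Willingness to pay at Q' = 228: 135.85 − 0.05·228 = 124.45.
ΔQ = 581.4286 − 228 = 353.4286; wedge = 124.45 − 62.6 = 61.85.
Welfare loss = ½ × 353.4286 × 61.85 = 10929.78.

10929.78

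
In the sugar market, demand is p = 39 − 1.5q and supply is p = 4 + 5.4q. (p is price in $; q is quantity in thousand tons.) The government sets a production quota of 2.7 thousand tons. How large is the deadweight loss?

Competitive equilibrium: 39 − 1.5q = 4 + 5.4q → q* = 5.0725, p* = 31.3913.
At q = 2.7: demand price = 39 − 1.5·2.7 = 34.95; supply price = 4 + 5.4·2.7 = 18.58.
Δq = 5.0725 − 2.7 = 2.3725; wedge = 34.95 − 18.58 = 16.37.
Deadweight loss = ½ × 2.3725 × 16.37 = $19.42 thousand.

$19.42 thousand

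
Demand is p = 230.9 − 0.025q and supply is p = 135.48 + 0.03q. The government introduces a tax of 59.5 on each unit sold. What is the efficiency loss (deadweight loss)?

32184.09

Competitive equilibrium: 230.9 − 0.025q = 135.48 + 0.03q → q* = 1734.9091, p* = 187.5273.
With the tax, the buyer price exceeds the seller price by 59.5: (230.9 − 0.025q) − (135.48 + 0.03q) = 59.5 → q' = 653.0909.
Δq = 1734.9091 − 653.0909 = 1081.8182; the wedge equals the tax, 59.5.
Deadweight loss = ½ × 1081.8182 × 59.5 = 32184.09.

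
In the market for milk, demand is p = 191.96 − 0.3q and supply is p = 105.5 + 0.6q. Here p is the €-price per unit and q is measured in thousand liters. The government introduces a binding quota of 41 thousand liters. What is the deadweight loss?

Competitive equilibrium: 191.96 − 0.3q = 105.5 + 0.6q → q* = 96.06667, p* = 163.14.
At q = 41: demand price = 191.96 − 0.3·41 = 179.66; supply price = 105.5 + 0.6·41 = 130.1.
Δq = 96.06667 − 41 = 55.06667; wedge = 179.66 − 130.1 = 49.56.
DWL = ½ × 55.06667 × 49.56 = €1364.552 thousand.

€1364.552 thousand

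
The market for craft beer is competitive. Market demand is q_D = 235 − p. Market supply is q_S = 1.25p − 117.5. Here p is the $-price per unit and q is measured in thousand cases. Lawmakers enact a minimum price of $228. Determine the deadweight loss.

$4579.60 thousand

In inverse form: demand p = 235 − q, supply p = 94 + 0.8q.
Competitive equilibrium: 235 − q = 94 + 0.8q → q* = 78.3333, p* = 156.6667.
At the floor p = 228, quantity demanded = (235 − 228)/1 = 7.
Sellers' marginal cost at q' = 7: 94 + 0.8·7 = 99.6.
Δq = 78.3333 − 7 = 71.3333; wedge = 228 − 99.6 = 128.4.
Deadweight loss = ½ × 71.3333 × 128.4 = $4579.60 thousand.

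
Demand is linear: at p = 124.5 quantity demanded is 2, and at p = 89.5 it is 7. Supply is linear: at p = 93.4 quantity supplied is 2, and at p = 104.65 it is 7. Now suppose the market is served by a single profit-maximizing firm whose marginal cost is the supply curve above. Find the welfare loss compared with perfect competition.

Demand slope = (89.5 − 124.5)/(7 − 2) = −7, so p = 138.5 − 7q.
Supply slope = (104.65 − 93.4)/(7 − 2) = 2.25, so p = 88.9 + 2.25q.
Competitive equilibrium: 138.5 − 7q = 88.9 + 2.25q → q* = 5.3622, p* = 100.9649.
Marginal revenue: MR = 138.5 − 14q. Set MR = MC: 138.5 − 14q = 88.9 + 2.25q → q_m = 3.0523.
Price p_m = 138.5 − 7·3.0523 = 117.1339; MC(q_m) = 88.9 + 2.25·3.0523 = 95.7677.
Competitive q* = 5.3622, so Δq = 2.3099; wedge = 117.1339 − 95.7677 = 21.3662.
The triangle = ½ × 2.3099 × 21.3662 = 24.68.

24.68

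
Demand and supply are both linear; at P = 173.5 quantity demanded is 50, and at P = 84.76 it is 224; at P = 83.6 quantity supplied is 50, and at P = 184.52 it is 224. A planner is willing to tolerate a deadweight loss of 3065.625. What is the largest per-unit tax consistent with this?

Demand slope = (84.76 − 173.5)/(224 − 50) = −0.51, so P = 199 − 0.51Q.
Supply slope = (184.52 − 83.6)/(224 − 50) = 0.58, so P = 54.6 + 0.58Q.
Competitive equilibrium: 199 − 0.51Q = 54.6 + 0.58Q → Q* = 132.4771, P* = 131.4367.
A tax t gives ΔQ = t/1.09 and wedge t, so DWL = t²/2.18.
t²/2.18 = 3065.625 → t² = 6683.0625 → t = 81.75.

81.75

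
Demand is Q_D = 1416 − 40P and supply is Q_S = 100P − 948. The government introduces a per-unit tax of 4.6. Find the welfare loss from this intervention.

In inverse form: demand P = 35.4 − 0.025Q, supply P = 9.48 + 0.01Q.
Competitive equilibrium: 35.4 − 0.025Q = 9.48 + 0.01Q → Q* = 740.5714, P* = 16.8857.
With the tax, the buyer price exceeds the seller price by 4.6: (35.4 − 0.025Q) − (9.48 + 0.01Q) = 4.6 → Q' = 609.1429.
ΔQ = 740.5714 − 609.1429 = 131.4285; the wedge equals the tax, 4.6.
The triangle = ½ × 131.4285 × 4.6 = 302.29.

302.29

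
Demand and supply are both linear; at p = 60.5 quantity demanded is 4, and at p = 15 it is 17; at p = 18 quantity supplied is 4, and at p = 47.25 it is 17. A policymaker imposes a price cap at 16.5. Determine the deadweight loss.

Demand slope = (15 − 60.5)/(17 − 4) = −3.5, so p = 74.5 − 3.5q.
Supply slope = (47.25 − 18)/(17 − 4) = 2.25, so p = 9 + 2.25q.
Competitive equilibrium: 74.5 − 3.5q = 9 + 2.25q → q* = 11.3913, p* = 34.6304.
At the ceiling p = 16.5, quantity supplied = (16.5 − 9)/2.25 = 3.3333.
Willingness to pay at q' = 3.3333: 74.5 − 3.5·3.3333 = 62.8335.
Δq = 11.3913 − 3.3333 = 8.058; wedge = 62.8335 − 16.5 = 46.3335.
The triangle = ½ × 8.058 × 46.3335 = 186.68.

186.68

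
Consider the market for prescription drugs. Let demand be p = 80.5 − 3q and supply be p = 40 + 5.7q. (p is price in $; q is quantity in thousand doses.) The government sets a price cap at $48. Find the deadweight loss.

$45.99 thousand

Competitive equilibrium: 80.5 − 3q = 40 + 5.7q → q* = 4.6552, p* = 66.5345.
At the ceiling p = 48, quantity supplied = (48 − 40)/5.7 = 1.4035.
Willingness to pay at q' = 1.4035: 80.5 − 3·1.4035 = 76.2895.
Δq = 4.6552 − 1.4035 = 3.2517; wedge = 76.2895 − 48 = 28.2895.
The triangle = ½ × 3.2517 × 28.2895 = $45.99 thousand.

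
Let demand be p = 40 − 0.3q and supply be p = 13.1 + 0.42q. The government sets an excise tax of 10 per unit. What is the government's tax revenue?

234.72

Competitive equilibrium: 40 − 0.3q = 13.1 + 0.42q → q* = 37.3611, p* = 28.7917.
With the tax, the buyer price exceeds the seller price by 10: (40 − 0.3q) − (13.1 + 0.42q) = 10 → q' = 23.4722.
Tax revenue = 10 × 23.4722 = 234.72.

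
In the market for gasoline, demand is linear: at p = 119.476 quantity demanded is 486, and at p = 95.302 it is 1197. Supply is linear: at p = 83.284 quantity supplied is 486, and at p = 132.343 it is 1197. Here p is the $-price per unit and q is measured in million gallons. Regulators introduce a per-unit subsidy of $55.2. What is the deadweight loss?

$14791.46 million

Demand slope = (95.302 − 119.476)/(1197 − 486) = −0.034, so p = 136 − 0.034q.
Supply slope = (132.343 − 83.284)/(1197 − 486) = 0.069, so p = 49.75 + 0.069q.
Competitive equilibrium: 136 − 0.034q = 49.75 + 0.069q → q* = 837.3786, p* = 107.5291.
The subsidy lowers effective supply by 55.2: p = 0.069q − 5.45.
New quantity: 136 − 0.034q = 0.069q − 5.45 → q' = 1373.301.
Overproduction Δq = 1373.301 − 837.3786 = 535.9224; wedge = subsidy = 55.2.
The triangle = ½ × 535.9224 × 55.2 = $14791.46 million.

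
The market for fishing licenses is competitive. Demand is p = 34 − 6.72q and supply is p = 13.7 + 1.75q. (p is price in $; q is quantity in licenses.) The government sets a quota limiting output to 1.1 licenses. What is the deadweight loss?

Competitive equilibrium: 34 − 6.72q = 13.7 + 1.75q → q* = 2.3967, p* = 17.8942.
At q = 1.1: demand price = 34 − 6.72·1.1 = 26.608; supply price = 13.7 + 1.75·1.1 = 15.625.
Δq = 2.3967 − 1.1 = 1.2967; wedge = 26.608 − 15.625 = 10.983.
Welfare loss = ½ × 1.2967 × 10.983 = $7.12.

$7.12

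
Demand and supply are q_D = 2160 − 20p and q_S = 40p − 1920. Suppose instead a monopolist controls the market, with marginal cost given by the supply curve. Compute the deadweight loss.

In inverse form: demand p = 108 − 0.05q, supply p = 48 + 0.025q.
Competitive equilibrium: 108 − 0.05q = 48 + 0.025q → q* = 800, p* = 68.
Marginal revenue: MR = 108 − 0.1q. Set MR = MC: 108 − 0.1q = 48 + 0.025q → q_m = 480.
Price p_m = 108 − 0.05·480 = 84; MC(q_m) = 48 + 0.025·480 = 60.
Competitive q* = 800, so Δq = 320; wedge = 84 − 60 = 24.
DWL = ½ × 320 × 24 = 3840.

3840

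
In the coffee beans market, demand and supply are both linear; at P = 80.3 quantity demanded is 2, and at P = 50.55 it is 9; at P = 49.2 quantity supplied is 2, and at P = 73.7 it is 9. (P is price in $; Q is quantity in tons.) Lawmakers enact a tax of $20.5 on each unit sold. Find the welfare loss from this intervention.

$27.11

Demand slope = (50.55 − 80.3)/(9 − 2) = −4.25, so P = 88.8 − 4.25Q.
Supply slope = (73.7 − 49.2)/(9 − 2) = 3.5, so P = 42.2 + 3.5Q.
Competitive equilibrium: 88.8 − 4.25Q = 42.2 + 3.5Q → Q* = 6.0129, P* = 63.2452.
With the tax, the buyer price exceeds the seller price by 20.5: (88.8 − 4.25Q) − (42.2 + 3.5Q) = 20.5 → Q' = 3.3677.
ΔQ = 6.0129 − 3.3677 = 2.6452; the wedge equals the tax, 20.5.
Welfare loss = ½ × 2.6452 × 20.5 = $27.11.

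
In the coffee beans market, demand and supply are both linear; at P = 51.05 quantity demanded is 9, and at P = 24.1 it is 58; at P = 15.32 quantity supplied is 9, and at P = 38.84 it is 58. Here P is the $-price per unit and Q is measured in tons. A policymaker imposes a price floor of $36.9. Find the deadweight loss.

Demand slope = (24.1 − 51.05)/(58 − 9) = −0.55, so P = 56 − 0.55Q.
Supply slope = (38.84 − 15.32)/(58 − 9) = 0.48, so P = 11 + 0.48Q.
Competitive equilibrium: 56 − 0.55Q = 11 + 0.48Q → Q* = 43.6893, P* = 31.9709.
At the floor P = 36.9, quantity demanded = (56 − 36.9)/0.55 = 34.7273.
Sellers' marginal cost at Q' = 34.7273: 11 + 0.48·34.7273 = 27.6691.
ΔQ = 43.6893 − 34.7273 = 8.962; wedge = 36.9 − 27.6691 = 9.2309.
Deadweight loss = ½ × 8.962 × 9.2309 = $41.36.

$41.36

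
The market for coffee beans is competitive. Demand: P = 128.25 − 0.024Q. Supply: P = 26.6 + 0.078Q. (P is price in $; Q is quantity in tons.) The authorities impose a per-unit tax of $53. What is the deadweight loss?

$13769.61

Competitive equilibrium: 128.25 − 0.024Q = 26.6 + 0.078Q → Q* = 996.5686, P* = 104.3324.
With the tax, the buyer price exceeds the seller price by 53: (128.25 − 0.024Q) − (26.6 + 0.078Q) = 53 → Q' = 476.9608.
ΔQ = 996.5686 − 476.9608 = 519.6078; the wedge equals the tax, 53.
DWL = ½ × 519.6078 × 53 = $13769.61.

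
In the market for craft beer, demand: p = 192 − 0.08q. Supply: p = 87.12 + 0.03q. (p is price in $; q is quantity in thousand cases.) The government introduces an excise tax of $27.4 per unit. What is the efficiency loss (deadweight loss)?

Competitive equilibrium: 192 − 0.08q = 87.12 + 0.03q → q* = 953.4545, p* = 115.7236.
With the tax, the buyer price exceeds the seller price by 27.4: (192 − 0.08q) − (87.12 + 0.03q) = 27.4 → q' = 704.3636.
Δq = 953.4545 − 704.3636 = 249.0909; the wedge equals the tax, 27.4.
Welfare loss = ½ × 249.0909 × 27.4 = $3412.55 thousand.

$3412.55 thousand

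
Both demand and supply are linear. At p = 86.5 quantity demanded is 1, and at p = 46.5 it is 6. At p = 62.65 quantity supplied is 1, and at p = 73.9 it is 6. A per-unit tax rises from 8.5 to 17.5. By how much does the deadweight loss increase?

11.41

Demand slope = (46.5 − 86.5)/(6 − 1) = −8, so p = 94.5 − 8q.
Supply slope = (73.9 − 62.65)/(6 − 1) = 2.25, so p = 60.4 + 2.25q.
Competitive equilibrium: 94.5 − 8q = 60.4 + 2.25q → q* = 3.3268, p* = 67.8854.
For a per-unit tax t: Δq = t/10.25, so DWL = ½·t·(t/10.25) = t²/20.5.
At t = 8.5: DWL = 3.5244. At t = 17.5: DWL = 14.939.
Increase = 14.939 − 3.5244 = 11.41.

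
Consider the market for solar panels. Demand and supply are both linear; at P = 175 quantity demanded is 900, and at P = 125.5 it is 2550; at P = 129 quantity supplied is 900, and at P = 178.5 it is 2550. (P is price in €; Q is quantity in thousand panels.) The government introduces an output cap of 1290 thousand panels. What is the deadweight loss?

Demand slope = (125.5 − 175)/(2550 − 900) = −0.03, so P = 202 − 0.03Q.
Supply slope = (178.5 − 129)/(2550 − 900) = 0.03, so P = 102 + 0.03Q.
Competitive equilibrium: 202 − 0.03Q = 102 + 0.03Q → Q* = 1666.6667, P* = 152.
At Q = 1290: demand price = 202 − 0.03·1290 = 163.3; supply price = 102 + 0.03·1290 = 140.7.
ΔQ = 1666.6667 − 1290 = 376.6667; wedge = 163.3 − 140.7 = 22.6.
DWL = ½ × 376.6667 × 22.6 = €4256.33 thousand.

€4256.33 thousand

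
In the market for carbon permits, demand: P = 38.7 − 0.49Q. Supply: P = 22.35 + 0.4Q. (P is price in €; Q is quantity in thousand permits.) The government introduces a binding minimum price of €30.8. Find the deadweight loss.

€2.25 thousand

Competitive equilibrium: 38.7 − 0.49Q = 22.35 + 0.4Q → Q* = 18.3708, P* = 29.6983.
At the floor P = 30.8, quantity demanded = (38.7 − 30.8)/0.49 = 16.1224.
Sellers' marginal cost at Q' = 16.1224: 22.35 + 0.4·16.1224 = 28.799.
ΔQ = 18.3708 − 16.1224 = 2.2484; wedge = 30.8 − 28.799 = 2.001.
The triangle = ½ × 2.2484 × 2.001 = €2.25 thousand.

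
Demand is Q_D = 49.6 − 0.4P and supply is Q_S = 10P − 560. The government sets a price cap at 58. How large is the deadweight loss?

49.23

In inverse form: demand P = 124 − 2.5Q, supply P = 56 + 0.1Q.
Competitive equilibrium: 124 − 2.5Q = 56 + 0.1Q → Q* = 26.1538, P* = 58.6154.
At the ceiling P = 58, quantity supplied = (58 − 56)/0.1 = 20.
Willingness to pay at Q' = 20: 124 − 2.5·20 = 74.
ΔQ = 26.1538 − 20 = 6.1538; wedge = 74 − 58 = 16.
Welfare loss = ½ × 6.1538 × 16 = 49.23.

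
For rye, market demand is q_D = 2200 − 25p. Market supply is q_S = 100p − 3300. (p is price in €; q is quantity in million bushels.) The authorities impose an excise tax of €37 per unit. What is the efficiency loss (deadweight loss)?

€13690 million

In inverse form: demand p = 88 − 0.04q, supply p = 33 + 0.01q.
Competitive equilibrium: 88 − 0.04q = 33 + 0.01q → q* = 1100, p* = 44.
With the tax, the buyer price exceeds the seller price by 37: (88 − 0.04q) − (33 + 0.01q) = 37 → q' = 360.
Δq = 1100 − 360 = 740; the wedge equals the tax, 37.
The triangle = ½ × 740 × 37 = €13690 million.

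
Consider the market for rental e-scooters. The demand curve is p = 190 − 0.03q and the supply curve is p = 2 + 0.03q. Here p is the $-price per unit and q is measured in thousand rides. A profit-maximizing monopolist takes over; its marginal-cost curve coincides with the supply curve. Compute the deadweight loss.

$32725.93 thousand

Competitive equilibrium: 190 − 0.03q = 2 + 0.03q → q* = 3133.333333, p* = 96.
Marginal revenue: MR = 190 − 0.06q. Set MR = MC: 190 − 0.06q = 2 + 0.03q → q_m = 2088.888889.
Price p_m = 190 − 0.03·2088.888889 = 127.333333; MC(q_m) = 2 + 0.03·2088.888889 = 64.666667.
Competitive q* = 3133.333333, so Δq = 1044.444444; wedge = 127.333333 − 64.666667 = 62.666666.
Welfare loss = ½ × 1044.444444 × 62.666666 = $32725.93 thousand.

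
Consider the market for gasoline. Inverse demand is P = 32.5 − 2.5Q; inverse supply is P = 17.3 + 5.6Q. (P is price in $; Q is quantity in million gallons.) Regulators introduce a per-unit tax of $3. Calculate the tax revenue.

$4.52 million

Competitive equilibrium: 32.5 − 2.5Q = 17.3 + 5.6Q → Q* = 1.8765, P* = 27.8086.
With the tax, the buyer price exceeds the seller price by 3: (32.5 − 2.5Q) − (17.3 + 5.6Q) = 3 → Q' = 1.5062.
Tax revenue = 3 × 1.5062 = $4.52 million.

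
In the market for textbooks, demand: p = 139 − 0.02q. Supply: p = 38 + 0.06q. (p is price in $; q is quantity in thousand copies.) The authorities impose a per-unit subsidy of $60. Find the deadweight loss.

$22500 thousand

Competitive equilibrium: 139 − 0.02q = 38 + 0.06q → q* = 1262.5, p* = 113.75.
The subsidy lowers effective supply by 60: p = 0.06q − 22.
New quantity: 139 − 0.02q = 0.06q − 22 → q' = 2012.5.
Overproduction Δq = 2012.5 − 1262.5 = 750; wedge = subsidy = 60.
DWL = ½ × 750 × 60 = $22500 thousand.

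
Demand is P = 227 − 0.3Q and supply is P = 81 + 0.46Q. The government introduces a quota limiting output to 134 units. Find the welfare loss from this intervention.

Competitive equilibrium: 227 − 0.3Q = 81 + 0.46Q → Q* = 192.10526, P* = 169.36842.
At Q = 134: demand price = 227 − 0.3·134 = 186.8; supply price = 81 + 0.46·134 = 142.64.
ΔQ = 192.10526 − 134 = 58.10526; wedge = 186.8 − 142.64 = 44.16.
The triangle = ½ × 58.10526 × 44.16 = 1282.96.

1282.96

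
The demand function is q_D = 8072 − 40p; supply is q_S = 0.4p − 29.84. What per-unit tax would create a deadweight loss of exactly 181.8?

30.3

In inverse form: demand p = 201.8 − 0.025q, supply p = 74.6 + 2.5q.
Competitive equilibrium: 201.8 − 0.025q = 74.6 + 2.5q → q* = 50.3762, p* = 200.5406.
A tax t gives Δq = t/2.525 and wedge t, so DWL = t²/5.05.
t²/5.05 = 181.8 → t² = 918.09 → t = 30.3.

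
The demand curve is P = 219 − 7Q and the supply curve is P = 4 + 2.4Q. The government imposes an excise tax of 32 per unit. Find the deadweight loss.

Competitive equilibrium: 219 − 7Q = 4 + 2.4Q → Q* = 22.8723, P* = 58.8936.
With the tax, the buyer price exceeds the seller price by 32: (219 − 7Q) − (4 + 2.4Q) = 32 → Q' = 19.4681.
ΔQ = 22.8723 − 19.4681 = 3.4042; the wedge equals the tax, 32.
The triangle = ½ × 3.4042 × 32 = 54.47.

54.47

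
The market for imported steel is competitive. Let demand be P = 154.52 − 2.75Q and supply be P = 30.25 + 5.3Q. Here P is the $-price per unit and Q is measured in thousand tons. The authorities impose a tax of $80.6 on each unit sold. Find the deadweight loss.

$403.50 thousand

Competitive equilibrium: 154.52 − 2.75Q = 30.25 + 5.3Q → Q* = 15.4373, P* = 112.0675.
With the tax, the buyer price exceeds the seller price by 80.6: (154.52 − 2.75Q) − (30.25 + 5.3Q) = 80.6 → Q' = 5.4248.
ΔQ = 15.4373 − 5.4248 = 10.0125; the wedge equals the tax, 80.6.
DWL = ½ × 10.0125 × 80.6 = $403.50 thousand.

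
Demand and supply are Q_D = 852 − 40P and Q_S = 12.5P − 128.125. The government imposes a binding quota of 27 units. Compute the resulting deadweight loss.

321.36

In inverse form: demand P = 21.3 − 0.025Q, supply P = 10.25 + 0.08Q.
Competitive equilibrium: 21.3 − 0.025Q = 10.25 + 0.08Q → Q* = 105.2381, P* = 18.669.
At Q = 27: demand price = 21.3 − 0.025·27 = 20.625; supply price = 10.25 + 0.08·27 = 12.41.
ΔQ = 105.2381 − 27 = 78.2381; wedge = 20.625 − 12.41 = 8.215.
DWL = ½ × 78.2381 × 8.215 = 321.36.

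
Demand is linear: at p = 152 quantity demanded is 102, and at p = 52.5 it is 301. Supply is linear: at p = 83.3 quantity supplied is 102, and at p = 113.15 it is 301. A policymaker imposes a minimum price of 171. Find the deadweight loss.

Demand slope = (52.5 − 152)/(301 − 102) = −0.5, so p = 203 − 0.5q.
Supply slope = (113.15 − 83.3)/(301 − 102) = 0.15, so p = 68 + 0.15q.
Competitive equilibrium: 203 − 0.5q = 68 + 0.15q → q* = 207.6923, p* = 99.1538.
At the floor p = 171, quantity demanded = (203 − 171)/0.5 = 64.
Sellers' marginal cost at q' = 64: 68 + 0.15·64 = 77.6.
Δq = 207.6923 − 64 = 143.6923; wedge = 171 − 77.6 = 93.4.
Deadweight loss = ½ × 143.6923 × 93.4 = 6710.43.

6710.43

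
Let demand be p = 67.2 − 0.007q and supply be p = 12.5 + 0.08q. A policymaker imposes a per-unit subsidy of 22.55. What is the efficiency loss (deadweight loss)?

2922.43

Competitive equilibrium: 67.2 − 0.007q = 12.5 + 0.08q → q* = 628.7356, p* = 62.7989.
The subsidy lowers effective supply by 22.55: p = 0.08q − 10.05.
New quantity: 67.2 − 0.007q = 0.08q − 10.05 → q' = 887.931.
Overproduction Δq = 887.931 − 628.7356 = 259.1954; wedge = subsidy = 22.55.
The triangle = ½ × 259.1954 × 22.55 = 2922.43.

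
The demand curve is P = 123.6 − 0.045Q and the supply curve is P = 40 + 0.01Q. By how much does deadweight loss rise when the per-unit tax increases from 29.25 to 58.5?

Competitive equilibrium: 123.6 − 0.045Q = 40 + 0.01Q → Q* = 1520, P* = 55.2.
For a per-unit tax t: ΔQ = t/0.055, so DWL = ½·t·(t/0.055) = t²/0.11.
At t = 29.25: DWL = 7777.841. At t = 58.5: DWL = 31111.364.
Increase = 31111.364 − 7777.841 = 23333.52.

23333.52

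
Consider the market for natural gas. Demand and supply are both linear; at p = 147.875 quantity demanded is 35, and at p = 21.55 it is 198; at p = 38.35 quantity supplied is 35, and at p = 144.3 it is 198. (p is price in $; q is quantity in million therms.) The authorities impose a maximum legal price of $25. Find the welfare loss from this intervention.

$6759.05 million

Demand slope = (21.55 − 147.875)/(198 − 35) = −0.775, so p = 175 − 0.775q.
Supply slope = (144.3 − 38.35)/(198 − 35) = 0.65, so p = 15.6 + 0.65q.
Competitive equilibrium: 175 − 0.775q = 15.6 + 0.65q → q* = 111.8596, p* = 88.3088.
At the ceiling p = 25, quantity supplied = (25 − 15.6)/0.65 = 14.4615.
Willingness to pay at q' = 14.4615: 175 − 0.775·14.4615 = 163.7923.
Δq = 111.8596 − 14.4615 = 97.3981; wedge = 163.7923 − 25 = 138.7923.
Welfare loss = ½ × 97.3981 × 138.7923 = $6759.05 million.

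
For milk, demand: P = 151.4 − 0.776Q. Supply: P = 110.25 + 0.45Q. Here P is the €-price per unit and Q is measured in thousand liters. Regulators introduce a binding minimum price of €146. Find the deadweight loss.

Competitive equilibrium: 151.4 − 0.776Q = 110.25 + 0.45Q → Q* = 33.5644, P* = 125.354.
At the floor P = 146, quantity demanded = (151.4 − 146)/0.776 = 6.9588.
Sellers' marginal cost at Q' = 6.9588: 110.25 + 0.45·6.9588 = 113.3815.
ΔQ = 33.5644 − 6.9588 = 26.6056; wedge = 146 − 113.3815 = 32.6185.
The triangle = ½ × 26.6056 × 32.6185 = €433.92 thousand.

€433.92 thousand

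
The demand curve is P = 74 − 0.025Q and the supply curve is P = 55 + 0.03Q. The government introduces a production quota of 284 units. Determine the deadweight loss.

103.86

Competitive equilibrium: 74 − 0.025Q = 55 + 0.03Q → Q* = 345.4545, P* = 65.3636.
At Q = 284: demand price = 74 − 0.025·284 = 66.9; supply price = 55 + 0.03·284 = 63.52.
ΔQ = 345.4545 − 284 = 61.4545; wedge = 66.9 − 63.52 = 3.38.
Welfare loss = ½ × 61.4545 × 3.38 = 103.86.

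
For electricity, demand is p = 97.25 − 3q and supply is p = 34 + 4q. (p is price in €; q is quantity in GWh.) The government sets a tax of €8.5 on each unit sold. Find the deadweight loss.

Competitive equilibrium: 97.25 − 3q = 34 + 4q → q* = 9.0357, p* = 70.1429.
With the tax, the buyer price exceeds the seller price by 8.5: (97.25 − 3q) − (34 + 4q) = 8.5 → q' = 7.8214.
Δq = 9.0357 − 7.8214 = 1.2143; the wedge equals the tax, 8.5.
The triangle = ½ × 1.2143 × 8.5 = €5.16.

€5.16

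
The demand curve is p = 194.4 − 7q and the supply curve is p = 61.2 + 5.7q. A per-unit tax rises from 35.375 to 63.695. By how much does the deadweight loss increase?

110.46

Competitive equilibrium: 194.4 − 7q = 61.2 + 5.7q → q* = 10.4882, p* = 120.9827.
For a per-unit tax t: Δq = t/12.7, so DWL = ½·t·(t/12.7) = t²/25.4.
At t = 35.375: DWL = 49.267. At t = 63.695: DWL = 159.726.
Increase = 159.726 − 49.267 = 110.46.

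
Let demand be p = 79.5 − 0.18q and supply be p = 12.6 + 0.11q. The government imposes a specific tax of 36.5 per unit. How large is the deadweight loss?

2296.98

Competitive equilibrium: 79.5 − 0.18q = 12.6 + 0.11q → q* = 230.6897, p* = 37.9759.
With the tax, the buyer price exceeds the seller price by 36.5: (79.5 − 0.18q) − (12.6 + 0.11q) = 36.5 → q' = 104.8276.
Δq = 230.6897 − 104.8276 = 125.8621; the wedge equals the tax, 36.5.
Deadweight loss = ½ × 125.8621 × 36.5 = 2296.98.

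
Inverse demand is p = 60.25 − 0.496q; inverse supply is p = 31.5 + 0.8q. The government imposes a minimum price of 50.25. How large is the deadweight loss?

Competitive equilibrium: 60.25 − 0.496q = 31.5 + 0.8q → q* = 22.1836, p* = 49.2469.
At the floor p = 50.25, quantity demanded = (60.25 − 50.25)/0.496 = 20.1613.
Sellers' marginal cost at q' = 20.1613: 31.5 + 0.8·20.1613 = 47.629.
Δq = 22.1836 − 20.1613 = 2.0223; wedge = 50.25 − 47.629 = 2.621.
Welfare loss = ½ × 2.0223 × 2.621 = 2.65.

2.65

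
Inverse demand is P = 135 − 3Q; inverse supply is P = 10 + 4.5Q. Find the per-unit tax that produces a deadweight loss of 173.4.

Competitive equilibrium: 135 − 3Q = 10 + 4.5Q → Q* = 16.6667, P* = 85.
A tax t gives ΔQ = t/7.5 and wedge t, so DWL = t²/15.
t²/15 = 173.4 → t² = 2601 → t = 51.

51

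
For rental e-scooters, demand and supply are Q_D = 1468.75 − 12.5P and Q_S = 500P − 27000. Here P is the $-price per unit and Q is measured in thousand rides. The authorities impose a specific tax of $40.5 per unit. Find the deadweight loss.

In inverse form: demand P = 117.5 − 0.08Q, supply P = 54 + 0.002Q.
Competitive equilibrium: 117.5 − 0.08Q = 54 + 0.002Q → Q* = 774.3902, P* = 55.5488.
With the tax, the buyer price exceeds the seller price by 40.5: (117.5 − 0.08Q) − (54 + 0.002Q) = 40.5 → Q' = 280.4878.
ΔQ = 774.3902 − 280.4878 = 493.9024; the wedge equals the tax, 40.5.
DWL = ½ × 493.9024 × 40.5 = $10001.52 thousand.

$10001.52 thousand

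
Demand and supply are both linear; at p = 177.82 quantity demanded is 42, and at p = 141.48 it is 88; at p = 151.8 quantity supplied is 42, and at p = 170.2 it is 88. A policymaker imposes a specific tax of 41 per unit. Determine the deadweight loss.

Demand slope = (141.48 − 177.82)/(88 − 42) = −0.79, so p = 211 − 0.79q.
Supply slope = (170.2 − 151.8)/(88 − 42) = 0.4, so p = 135 + 0.4q.
Competitive equilibrium: 211 − 0.79q = 135 + 0.4q → q* = 63.8655, p* = 160.5462.
With the tax, the buyer price exceeds the seller price by 41: (211 − 0.79q) − (135 + 0.4q) = 41 → q' = 29.4118.
Δq = 63.8655 − 29.4118 = 34.4537; the wedge equals the tax, 41.
Deadweight loss = ½ × 34.4537 × 41 = 706.30.

706.30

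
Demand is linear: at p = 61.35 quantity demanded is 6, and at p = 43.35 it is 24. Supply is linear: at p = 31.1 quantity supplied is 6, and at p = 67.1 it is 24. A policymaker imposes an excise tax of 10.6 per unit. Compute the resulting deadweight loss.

18.73

Demand slope = (43.35 − 61.35)/(24 − 6) = −1, so p = 67.35 − q.
Supply slope = (67.1 − 31.1)/(24 − 6) = 2, so p = 19.1 + 2q.
Competitive equilibrium: 67.35 − q = 19.1 + 2q → q* = 16.0833, p* = 51.2667.
With the tax, the buyer price exceeds the seller price by 10.6: (67.35 − q) − (19.1 + 2q) = 10.6 → q' = 12.55.
Δq = 16.0833 − 12.55 = 3.5333; the wedge equals the tax, 10.6.
The triangle = ½ × 3.5333 × 10.6 = 18.73.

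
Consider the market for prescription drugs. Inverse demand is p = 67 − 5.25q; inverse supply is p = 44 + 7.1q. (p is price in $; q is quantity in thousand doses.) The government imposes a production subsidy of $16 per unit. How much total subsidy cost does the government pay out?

Competitive equilibrium: 67 − 5.25q = 44 + 7.1q → q* = 1.8623, p* = 57.2227.
The subsidy lowers effective supply by 16: p = 28 + 7.1q.
New quantity: 67 − 5.25q = 28 + 7.1q → q' = 3.1579.
Total subsidy cost = 16 × 3.1579 = $50.53 thousand.

$50.53 thousand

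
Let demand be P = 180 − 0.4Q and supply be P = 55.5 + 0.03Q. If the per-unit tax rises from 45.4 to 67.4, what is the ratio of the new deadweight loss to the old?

2.204

Competitive equilibrium: 180 − 0.4Q = 55.5 + 0.03Q → Q* = 289.5349, P* = 64.186.
For a per-unit tax t: ΔQ = t/0.43, so DWL = ½·t·(t/0.43) = t²/0.86.
At t = 45.4: DWL = 2396.698. At t = 67.4: DWL = 5282.279.
Ratio = (67.4/45.4)² = 2.204.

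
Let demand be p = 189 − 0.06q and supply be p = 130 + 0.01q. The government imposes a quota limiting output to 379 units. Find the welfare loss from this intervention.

7530.72

Competitive equilibrium: 189 − 0.06q = 130 + 0.01q → q* = 842.8571, p* = 138.4286.
At q = 379: demand price = 189 − 0.06·379 = 166.26; supply price = 130 + 0.01·379 = 133.79.
Δq = 842.8571 − 379 = 463.8571; wedge = 166.26 − 133.79 = 32.47.
Welfare loss = ½ × 463.8571 × 32.47 = 7530.72.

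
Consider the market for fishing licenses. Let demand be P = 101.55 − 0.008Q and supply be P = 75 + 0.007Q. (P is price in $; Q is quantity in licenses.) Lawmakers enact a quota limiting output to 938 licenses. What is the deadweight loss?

$5191.68

Competitive equilibrium: 101.55 − 0.008Q = 75 + 0.007Q → Q* = 1770, P* = 87.39.
At Q = 938: demand price = 101.55 − 0.008·938 = 94.046; supply price = 75 + 0.007·938 = 81.566.
ΔQ = 1770 − 938 = 832; wedge = 94.046 − 81.566 = 12.48.
Welfare loss = ½ × 832 × 12.48 = $5191.68.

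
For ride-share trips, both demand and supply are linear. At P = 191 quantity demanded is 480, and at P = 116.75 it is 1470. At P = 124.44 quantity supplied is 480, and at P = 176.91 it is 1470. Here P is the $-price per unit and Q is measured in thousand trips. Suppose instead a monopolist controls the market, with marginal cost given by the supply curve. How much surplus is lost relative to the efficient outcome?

$8735.96 thousand

Demand slope = (116.75 − 191)/(1470 − 480) = −0.075, so P = 227 − 0.075Q.
Supply slope = (176.91 − 124.44)/(1470 − 480) = 0.053, so P = 99 + 0.053Q.
Competitive equilibrium: 227 − 0.075Q = 99 + 0.053Q → Q* = 1000, P* = 152.
Marginal revenue: MR = 227 − 0.15Q. Set MR = MC: 227 − 0.15Q = 99 + 0.053Q → Q_m = 630.54187.
Price P_m = 227 − 0.075·630.54187 = 179.70936; MC(Q_m) = 99 + 0.053·630.54187 = 132.41872.
Competitive Q* = 1000, so ΔQ = 369.45813; wedge = 179.70936 − 132.41872 = 47.29064.
DWL = ½ × 369.45813 × 47.29064 = $8735.96 thousand.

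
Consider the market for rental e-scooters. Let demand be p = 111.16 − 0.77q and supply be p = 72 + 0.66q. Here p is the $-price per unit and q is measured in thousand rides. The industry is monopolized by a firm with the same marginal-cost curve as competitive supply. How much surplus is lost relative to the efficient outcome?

$65.68 thousand

Competitive equilibrium: 111.16 − 0.77q = 72 + 0.66q → q* = 27.3846, p* = 90.0738.
Marginal revenue: MR = 111.16 − 1.54q. Set MR = MC: 111.16 − 1.54q = 72 + 0.66q → q_m = 17.8.
Price p_m = 111.16 − 0.77·17.8 = 97.454; MC(q_m) = 72 + 0.66·17.8 = 83.748.
Competitive q* = 27.3846, so Δq = 9.5846; wedge = 97.454 − 83.748 = 13.706.
The triangle = ½ × 9.5846 × 13.706 = $65.68 thousand.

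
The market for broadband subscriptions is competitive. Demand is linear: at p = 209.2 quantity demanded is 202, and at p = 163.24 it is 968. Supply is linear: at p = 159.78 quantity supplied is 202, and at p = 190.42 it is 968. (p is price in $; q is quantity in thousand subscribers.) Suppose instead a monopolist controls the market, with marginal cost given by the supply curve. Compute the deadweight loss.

$3408.01 thousand

Demand slope = (163.24 − 209.2)/(968 − 202) = −0.06, so p = 221.32 − 0.06q.
Supply slope = (190.42 − 159.78)/(968 − 202) = 0.04, so p = 151.7 + 0.04q.
Competitive equilibrium: 221.32 − 0.06q = 151.7 + 0.04q → q* = 696.2, p* = 179.548.
Marginal revenue: MR = 221.32 − 0.12q. Set MR = MC: 221.32 − 0.12q = 151.7 + 0.04q → q_m = 435.125.
Price p_m = 221.32 − 0.06·435.125 = 195.2125; MC(q_m) = 151.7 + 0.04·435.125 = 169.105.
Competitive q* = 696.2, so Δq = 261.075; wedge = 195.2125 − 169.105 = 26.1075.
The triangle = ½ × 261.075 × 26.1075 = $3408.01 thousand.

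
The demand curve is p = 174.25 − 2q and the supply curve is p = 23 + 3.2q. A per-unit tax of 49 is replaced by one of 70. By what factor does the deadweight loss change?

Competitive equilibrium: 174.25 − 2q = 23 + 3.2q → q* = 29.0865, p* = 116.0769.
For a per-unit tax t: Δq = t/5.2, so DWL = ½·t·(t/5.2) = t²/10.4.
At t = 49: DWL = 230.865. At t = 70: DWL = 471.154.
Ratio = (70/49)² = 2.041.

2.041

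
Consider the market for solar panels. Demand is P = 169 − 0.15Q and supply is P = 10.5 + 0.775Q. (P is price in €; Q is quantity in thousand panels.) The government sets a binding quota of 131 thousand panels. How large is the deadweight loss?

Competitive equilibrium: 169 − 0.15Q = 10.5 + 0.775Q → Q* = 171.3514, P* = 143.2973.
At Q = 131: demand price = 169 − 0.15·131 = 149.35; supply price = 10.5 + 0.775·131 = 112.025.
ΔQ = 171.3514 − 131 = 40.3514; wedge = 149.35 − 112.025 = 37.325.
Welfare loss = ½ × 40.3514 × 37.325 = €753.06 thousand.

€753.06 thousand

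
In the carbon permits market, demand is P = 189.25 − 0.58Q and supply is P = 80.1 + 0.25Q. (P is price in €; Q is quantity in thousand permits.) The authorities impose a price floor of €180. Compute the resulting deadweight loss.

€5541.74 thousand

Competitive equilibrium: 189.25 − 0.58Q = 80.1 + 0.25Q → Q* = 131.506, P* = 112.9765.
At the floor P = 180, quantity demanded = (189.25 − 180)/0.58 = 15.9483.
Sellers' marginal cost at Q' = 15.9483: 80.1 + 0.25·15.9483 = 84.0871.
ΔQ = 131.506 − 15.9483 = 115.5577; wedge = 180 − 84.0871 = 95.9129.
The triangle = ½ × 115.5577 × 95.9129 = €5541.74 thousand.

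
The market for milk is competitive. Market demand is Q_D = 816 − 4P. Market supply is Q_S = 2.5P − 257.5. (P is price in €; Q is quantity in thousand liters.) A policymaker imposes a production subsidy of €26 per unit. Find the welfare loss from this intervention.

In inverse form: demand P = 204 − 0.25Q, supply P = 103 + 0.4Q.
Competitive equilibrium: 204 − 0.25Q = 103 + 0.4Q → Q* = 155.3846, P* = 165.1538.
The subsidy lowers effective supply by 26: P = 77 + 0.4Q.
New quantity: 204 − 0.25Q = 77 + 0.4Q → Q' = 195.3846.
Overproduction ΔQ = 195.3846 − 155.3846 = 40; wedge = subsidy = 26.
Deadweight loss = ½ × 40 × 26 = €520 thousand.

€520 thousand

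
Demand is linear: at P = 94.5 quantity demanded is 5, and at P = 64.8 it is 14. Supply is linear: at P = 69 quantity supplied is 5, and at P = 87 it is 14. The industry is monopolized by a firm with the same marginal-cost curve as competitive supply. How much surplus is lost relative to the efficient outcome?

Demand slope = (64.8 − 94.5)/(14 − 5) = −3.3, so P = 111 − 3.3Q.
Supply slope = (87 − 69)/(14 − 5) = 2, so P = 59 + 2Q.
Competitive equilibrium: 111 − 3.3Q = 59 + 2Q → Q* = 9.8113, P* = 78.6226.
Marginal revenue: MR = 111 − 6.6Q. Set MR = MC: 111 − 6.6Q = 59 + 2Q → Q_m = 6.0465.
Price P_m = 111 − 3.3·6.0465 = 91.0466; MC(Q_m) = 59 + 2·6.0465 = 71.093.
Competitive Q* = 9.8113, so ΔQ = 3.7648; wedge = 91.0466 − 71.093 = 19.9536.
The triangle = ½ × 3.7648 × 19.9536 = 37.56.

37.56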